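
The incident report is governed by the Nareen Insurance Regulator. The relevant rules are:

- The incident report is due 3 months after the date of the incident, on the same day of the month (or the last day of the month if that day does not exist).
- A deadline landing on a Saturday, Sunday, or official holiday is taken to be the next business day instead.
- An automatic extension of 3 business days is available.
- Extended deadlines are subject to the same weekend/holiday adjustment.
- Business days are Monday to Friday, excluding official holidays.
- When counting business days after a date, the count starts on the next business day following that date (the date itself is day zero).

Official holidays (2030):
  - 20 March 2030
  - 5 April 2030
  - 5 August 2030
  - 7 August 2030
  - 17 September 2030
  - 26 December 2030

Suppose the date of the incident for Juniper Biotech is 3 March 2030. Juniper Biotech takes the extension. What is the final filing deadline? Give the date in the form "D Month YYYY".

6 June 2030

3 months after 3 March 2030, on the same day of the month, is 3 June 2030.
3 June 2030 is a Monday and not a listed holiday, so it stands.
Applying the 3-business-day extension: 3 business days after 3 June 2030 is 6 June 2030.
Since 6 June 2030 is a Thursday and not a holiday, the date is unchanged.
Final deadline: 6 June 2030.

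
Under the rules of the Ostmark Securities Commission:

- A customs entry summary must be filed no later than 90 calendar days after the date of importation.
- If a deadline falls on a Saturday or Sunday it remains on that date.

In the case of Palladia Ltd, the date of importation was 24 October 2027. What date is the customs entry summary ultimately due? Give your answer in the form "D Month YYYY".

22 January 2028

From 24 October 2027, 90 calendar days later is 22 January 2028.
22 January 2028 falls on a Saturday. The rules make no weekend/holiday allowance, so it remains 22 January 2028.
Final deadline: 22 January 2028.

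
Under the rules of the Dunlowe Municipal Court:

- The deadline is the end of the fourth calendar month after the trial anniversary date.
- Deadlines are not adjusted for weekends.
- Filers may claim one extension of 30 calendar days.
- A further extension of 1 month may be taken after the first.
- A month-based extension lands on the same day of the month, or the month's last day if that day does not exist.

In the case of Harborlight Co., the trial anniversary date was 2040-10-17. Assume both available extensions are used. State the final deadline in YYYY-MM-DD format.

2041-04-30

The fourth month after 2040-10-17 is February 2041, whose last day is 2041-02-28.
2041-02-28 falls on a Thursday. The rules make no weekend/holiday allowance, so it remains 2041-02-28.
With the 30-day extension, 2041-02-28 becomes 2041-03-30.
2041-03-30 falls on a Saturday. The rules make no weekend/holiday allowance, so it remains 2041-03-30.
Applying the 1 month extension: 1 month after 2041-03-30 is 2041-04-30.
No adjustment is made for weekends or holidays, so 2041-04-30 stands.
Deadline: 2041-04-30.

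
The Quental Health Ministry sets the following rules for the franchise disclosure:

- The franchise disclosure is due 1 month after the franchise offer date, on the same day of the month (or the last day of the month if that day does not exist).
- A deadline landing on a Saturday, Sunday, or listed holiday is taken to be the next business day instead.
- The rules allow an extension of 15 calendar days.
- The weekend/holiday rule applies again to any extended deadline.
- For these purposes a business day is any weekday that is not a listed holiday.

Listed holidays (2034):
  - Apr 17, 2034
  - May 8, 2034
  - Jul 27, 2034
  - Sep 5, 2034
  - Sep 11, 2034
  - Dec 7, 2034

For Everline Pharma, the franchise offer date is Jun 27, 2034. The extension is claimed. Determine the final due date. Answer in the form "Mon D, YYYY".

Aug 14, 2034

1 month from Jun 27, 2034 is Jul 27, 2034.
Jul 27, 2034 is a listed holiday, so it moves to the next business day, Jul 28, 2034 (Friday).
The 15-calendar-day extension moves the deadline from Jul 28, 2034 to Aug 12, 2034.
Aug 12, 2034 falls on a Saturday. Rolling to the next business day gives Aug 14, 2034, a Monday.
The final due date is Aug 14, 2034.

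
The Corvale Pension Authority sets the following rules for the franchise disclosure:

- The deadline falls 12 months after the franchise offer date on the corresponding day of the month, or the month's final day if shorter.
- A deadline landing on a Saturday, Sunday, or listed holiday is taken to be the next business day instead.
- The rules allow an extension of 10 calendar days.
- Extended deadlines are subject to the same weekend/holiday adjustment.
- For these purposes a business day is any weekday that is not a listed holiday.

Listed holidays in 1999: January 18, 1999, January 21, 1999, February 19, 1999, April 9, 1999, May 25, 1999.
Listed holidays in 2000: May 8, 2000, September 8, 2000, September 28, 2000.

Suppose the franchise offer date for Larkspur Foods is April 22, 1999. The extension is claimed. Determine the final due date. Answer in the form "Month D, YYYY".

Moving 12 months forward from April 22, 1999 on the corresponding day gives April 22, 2000.
April 22, 2000 is a Saturday; the next business day is April 24, 2000 (Monday).
The 10-calendar-day extension moves the deadline from April 24, 2000 to May 4, 2000.
May 4, 2000 (Thursday) is already a business day.
Final deadline: May 4, 2000.

May 4, 2000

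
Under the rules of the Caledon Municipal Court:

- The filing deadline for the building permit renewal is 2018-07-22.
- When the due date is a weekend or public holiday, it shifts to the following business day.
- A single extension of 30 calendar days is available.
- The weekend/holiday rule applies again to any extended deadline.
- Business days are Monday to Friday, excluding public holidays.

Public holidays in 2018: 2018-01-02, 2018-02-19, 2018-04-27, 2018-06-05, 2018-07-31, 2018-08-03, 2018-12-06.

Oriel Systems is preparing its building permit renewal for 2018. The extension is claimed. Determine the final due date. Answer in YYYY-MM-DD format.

2018-08-22

The stated deadline is 2018-07-22.
2018-07-22 is a Sunday; the next business day is 2018-07-23 (Monday).
With the 30-day extension, 2018-07-23 becomes 2018-08-22.
2018-08-22 falls on a Wednesday, which is a business day, so no adjustment is needed.
Final deadline: 2018-08-22.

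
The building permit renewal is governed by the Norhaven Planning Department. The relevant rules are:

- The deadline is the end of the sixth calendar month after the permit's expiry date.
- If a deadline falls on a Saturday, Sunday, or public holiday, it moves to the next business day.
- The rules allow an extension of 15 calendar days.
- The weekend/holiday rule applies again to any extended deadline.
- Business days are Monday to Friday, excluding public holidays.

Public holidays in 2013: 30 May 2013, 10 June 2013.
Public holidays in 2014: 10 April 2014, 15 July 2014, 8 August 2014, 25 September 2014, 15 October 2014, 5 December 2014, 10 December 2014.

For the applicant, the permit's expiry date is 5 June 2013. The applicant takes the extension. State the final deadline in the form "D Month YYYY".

15 January 2014

6 months after 5 June 2013 falls in December 2013; the last day of that month is 31 December 2013.
Since 31 December 2013 is a Tuesday and not a holiday, the date is unchanged.
With the 15-day extension, 31 December 2013 becomes 15 January 2014.
15 January 2014 is a Wednesday and not a listed holiday, so it stands.
Deadline: 15 January 2014.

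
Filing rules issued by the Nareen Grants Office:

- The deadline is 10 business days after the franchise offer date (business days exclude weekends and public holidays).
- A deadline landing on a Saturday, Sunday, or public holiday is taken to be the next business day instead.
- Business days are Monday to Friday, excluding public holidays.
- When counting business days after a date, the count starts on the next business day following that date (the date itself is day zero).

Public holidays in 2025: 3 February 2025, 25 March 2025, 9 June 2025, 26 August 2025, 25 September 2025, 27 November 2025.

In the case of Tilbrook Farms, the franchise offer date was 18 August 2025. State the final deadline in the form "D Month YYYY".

2 September 2025

Counting 10 business days after 18 August 2025 (skipping weekends and listed holidays) reaches 2 September 2025.
2 September 2025 falls on a Tuesday, which is a business day, so no adjustment is needed.
The final due date is 2 September 2025.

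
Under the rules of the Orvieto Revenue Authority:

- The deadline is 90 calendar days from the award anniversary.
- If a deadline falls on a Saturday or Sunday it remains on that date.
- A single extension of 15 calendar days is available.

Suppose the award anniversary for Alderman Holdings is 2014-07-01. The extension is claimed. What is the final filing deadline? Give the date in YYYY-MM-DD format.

2014-10-14

From 2014-07-01, 90 calendar days later is 2014-09-29.
2014-09-29 falls on a Monday. The rules make no weekend/holiday allowance, so it remains 2014-09-29.
With the 15-day extension, 2014-09-29 becomes 2014-10-14.
No adjustment is made for weekends or holidays, so 2014-10-14 stands.
So the filing is due 2014-10-14.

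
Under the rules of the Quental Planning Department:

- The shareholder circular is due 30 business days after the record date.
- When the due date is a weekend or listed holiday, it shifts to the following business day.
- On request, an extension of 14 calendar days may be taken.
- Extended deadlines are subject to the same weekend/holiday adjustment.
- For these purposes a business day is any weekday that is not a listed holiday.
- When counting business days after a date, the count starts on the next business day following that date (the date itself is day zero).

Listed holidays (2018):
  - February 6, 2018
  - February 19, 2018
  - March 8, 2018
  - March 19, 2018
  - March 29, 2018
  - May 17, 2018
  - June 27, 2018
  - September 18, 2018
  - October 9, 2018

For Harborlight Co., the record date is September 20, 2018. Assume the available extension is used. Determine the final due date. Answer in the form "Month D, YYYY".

30 business days after September 20, 2018, excluding weekends and holidays, is November 2, 2018.
November 2, 2018 is a Friday and not a listed holiday, so it stands.
With the 14-day extension, November 2, 2018 becomes November 16, 2018.
November 16, 2018 falls on a Friday, which is a business day, so no adjustment is needed.
Deadline: November 16, 2018.

November 16, 2018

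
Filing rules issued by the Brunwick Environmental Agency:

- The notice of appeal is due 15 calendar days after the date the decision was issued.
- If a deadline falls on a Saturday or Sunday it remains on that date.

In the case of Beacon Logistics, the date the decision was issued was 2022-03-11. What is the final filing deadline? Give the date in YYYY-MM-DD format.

2022-03-26

From 2022-03-11, 15 calendar days later is 2022-03-26.
No adjustment is made for weekends or holidays, so 2022-03-26 stands.
Final deadline: 2022-03-26.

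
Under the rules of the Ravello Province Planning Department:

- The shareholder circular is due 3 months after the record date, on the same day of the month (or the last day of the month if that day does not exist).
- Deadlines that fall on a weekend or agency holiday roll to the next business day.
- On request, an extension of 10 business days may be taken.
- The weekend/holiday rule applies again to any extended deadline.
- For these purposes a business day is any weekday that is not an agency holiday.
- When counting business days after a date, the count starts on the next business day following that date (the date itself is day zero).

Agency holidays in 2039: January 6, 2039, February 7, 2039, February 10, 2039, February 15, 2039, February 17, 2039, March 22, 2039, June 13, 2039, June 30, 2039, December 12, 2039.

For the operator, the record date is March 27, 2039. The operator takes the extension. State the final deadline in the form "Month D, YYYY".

3 months from March 27, 2039 is June 27, 2039.
June 27, 2039 is a Monday and not a listed holiday, so it stands.
Counting 10 further business days from June 27, 2039 reaches July 12, 2039.
Since July 12, 2039 is a Tuesday and not a holiday, the date is unchanged.
Final deadline: July 12, 2039.

July 12, 2039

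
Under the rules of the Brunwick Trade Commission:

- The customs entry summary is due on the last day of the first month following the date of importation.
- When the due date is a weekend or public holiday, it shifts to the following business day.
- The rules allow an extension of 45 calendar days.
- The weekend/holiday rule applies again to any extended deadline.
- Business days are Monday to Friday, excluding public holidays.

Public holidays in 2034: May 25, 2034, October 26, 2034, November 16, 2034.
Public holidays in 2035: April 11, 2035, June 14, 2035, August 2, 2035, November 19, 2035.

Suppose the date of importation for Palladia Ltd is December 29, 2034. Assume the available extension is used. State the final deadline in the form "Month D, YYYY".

March 19, 2035

The first month after December 29, 2034 is January 2035, whose last day is January 31, 2035.
January 31, 2035 (Wednesday) is already a business day.
Add the 45 calendar-day extension to January 31, 2035: March 17, 2035.
March 17, 2035 is a Saturday, so it moves to the next business day, March 19, 2035 (Monday).
Final deadline: March 19, 2035.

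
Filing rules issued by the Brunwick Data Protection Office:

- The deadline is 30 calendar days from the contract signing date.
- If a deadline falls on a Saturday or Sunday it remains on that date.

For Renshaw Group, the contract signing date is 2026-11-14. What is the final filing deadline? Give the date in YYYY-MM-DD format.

2026-12-14

30 calendar days after 2026-11-14 is 2026-12-14.
No adjustment is made for weekends or holidays, so 2026-12-14 stands.
Deadline: 2026-12-14.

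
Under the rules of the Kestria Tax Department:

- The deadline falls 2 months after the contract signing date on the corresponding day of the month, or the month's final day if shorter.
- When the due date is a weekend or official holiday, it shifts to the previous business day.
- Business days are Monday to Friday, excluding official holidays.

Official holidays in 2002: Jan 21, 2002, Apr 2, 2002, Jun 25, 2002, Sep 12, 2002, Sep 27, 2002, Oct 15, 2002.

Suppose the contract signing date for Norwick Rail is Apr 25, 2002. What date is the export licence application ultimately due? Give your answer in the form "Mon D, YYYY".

Moving 2 months forward from Apr 25, 2002 on the corresponding day gives Jun 25, 2002.
Jun 25, 2002 is a listed holiday; the preceding business day is Jun 24, 2002 (Monday).
Deadline: Jun 24, 2002.

Jun 24, 2002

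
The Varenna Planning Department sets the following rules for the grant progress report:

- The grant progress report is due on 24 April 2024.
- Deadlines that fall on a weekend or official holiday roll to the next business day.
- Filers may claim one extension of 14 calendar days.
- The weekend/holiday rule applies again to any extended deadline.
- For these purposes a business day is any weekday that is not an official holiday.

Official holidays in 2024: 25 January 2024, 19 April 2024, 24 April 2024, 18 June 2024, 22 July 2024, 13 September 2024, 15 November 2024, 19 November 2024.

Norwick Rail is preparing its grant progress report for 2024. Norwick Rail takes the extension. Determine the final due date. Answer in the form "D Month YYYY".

Start from the fixed due date, 24 April 2024.
24 April 2024 falls on a listed holiday. Rolling to the next business day gives 25 April 2024, a Thursday.
The 14-calendar-day extension moves the deadline from 25 April 2024 to 9 May 2024.
9 May 2024 falls on a Thursday, which is a business day, so no adjustment is needed.
Final deadline: 9 May 2024.

9 May 2024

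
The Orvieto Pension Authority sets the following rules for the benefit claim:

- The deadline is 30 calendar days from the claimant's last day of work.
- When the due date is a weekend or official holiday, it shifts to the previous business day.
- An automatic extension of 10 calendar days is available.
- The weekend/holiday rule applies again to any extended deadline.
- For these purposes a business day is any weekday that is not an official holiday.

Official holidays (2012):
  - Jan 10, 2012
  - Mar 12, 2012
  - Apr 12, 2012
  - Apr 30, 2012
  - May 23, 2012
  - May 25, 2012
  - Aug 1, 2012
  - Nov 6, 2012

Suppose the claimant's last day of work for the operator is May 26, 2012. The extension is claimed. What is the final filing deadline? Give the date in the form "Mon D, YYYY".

From May 26, 2012, 30 calendar days later is Jun 25, 2012.
Since Jun 25, 2012 is a Monday and not a holiday, the date is unchanged.
Applying the 10-calendar-day extension: Jun 25, 2012 + 10 days = Jul 5, 2012.
Since Jul 5, 2012 is a Thursday and not a holiday, the date is unchanged.
Deadline: Jul 5, 2012.

Jul 5, 2012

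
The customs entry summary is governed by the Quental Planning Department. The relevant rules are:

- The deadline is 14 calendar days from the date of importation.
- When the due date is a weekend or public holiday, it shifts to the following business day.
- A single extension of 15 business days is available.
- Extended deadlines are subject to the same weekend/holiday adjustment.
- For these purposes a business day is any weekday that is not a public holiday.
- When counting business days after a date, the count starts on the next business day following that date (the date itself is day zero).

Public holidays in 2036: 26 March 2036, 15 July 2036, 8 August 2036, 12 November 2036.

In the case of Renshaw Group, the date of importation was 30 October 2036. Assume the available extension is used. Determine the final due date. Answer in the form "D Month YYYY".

4 December 2036

14 calendar days after 30 October 2036 is 13 November 2036.
Since 13 November 2036 is a Thursday and not a holiday, the date is unchanged.
The 15-business-day extension runs from 13 November 2036 to 4 December 2036.
Since 4 December 2036 is a Thursday and not a holiday, the date is unchanged.
Final deadline: 4 December 2036.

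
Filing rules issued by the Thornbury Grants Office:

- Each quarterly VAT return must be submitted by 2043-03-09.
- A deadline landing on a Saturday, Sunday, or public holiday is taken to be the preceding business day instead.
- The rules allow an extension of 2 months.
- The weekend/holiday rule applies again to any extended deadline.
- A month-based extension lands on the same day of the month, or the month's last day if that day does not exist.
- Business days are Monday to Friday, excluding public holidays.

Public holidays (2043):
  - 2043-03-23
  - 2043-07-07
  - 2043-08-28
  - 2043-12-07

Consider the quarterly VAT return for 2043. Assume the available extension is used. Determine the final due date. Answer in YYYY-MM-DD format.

The statutory due date is 2043-03-09.
2043-03-09 (Monday) is already a business day.
Add 2 months to 2043-03-09: 2043-05-09.
2043-05-09 falls on a Saturday. Rolling to the preceding business day gives 2043-05-08, a Friday.
Deadline: 2043-05-08.

2043-05-08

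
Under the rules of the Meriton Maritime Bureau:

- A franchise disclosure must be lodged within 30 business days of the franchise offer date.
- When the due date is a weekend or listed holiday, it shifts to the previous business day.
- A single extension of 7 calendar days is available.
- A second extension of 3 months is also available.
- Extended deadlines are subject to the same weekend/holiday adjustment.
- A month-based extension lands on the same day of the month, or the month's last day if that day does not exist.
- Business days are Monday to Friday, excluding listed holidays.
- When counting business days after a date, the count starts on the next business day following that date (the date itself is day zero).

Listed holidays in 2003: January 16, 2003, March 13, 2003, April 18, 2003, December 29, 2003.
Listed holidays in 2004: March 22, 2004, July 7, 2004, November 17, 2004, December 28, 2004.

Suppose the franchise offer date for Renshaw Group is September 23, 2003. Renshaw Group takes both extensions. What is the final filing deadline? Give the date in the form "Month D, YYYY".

Counting 30 business days after September 23, 2003 (skipping weekends and listed holidays) reaches November 4, 2003.
November 4, 2003 falls on a Tuesday, which is a business day, so no adjustment is needed.
With the 7-day extension, November 4, 2003 becomes November 11, 2003.
November 11, 2003 (Tuesday) is already a business day.
Add 3 months to November 11, 2003: February 11, 2004.
Since February 11, 2004 is a Wednesday and not a holiday, the date is unchanged.
So the filing is due February 11, 2004.

February 11, 2004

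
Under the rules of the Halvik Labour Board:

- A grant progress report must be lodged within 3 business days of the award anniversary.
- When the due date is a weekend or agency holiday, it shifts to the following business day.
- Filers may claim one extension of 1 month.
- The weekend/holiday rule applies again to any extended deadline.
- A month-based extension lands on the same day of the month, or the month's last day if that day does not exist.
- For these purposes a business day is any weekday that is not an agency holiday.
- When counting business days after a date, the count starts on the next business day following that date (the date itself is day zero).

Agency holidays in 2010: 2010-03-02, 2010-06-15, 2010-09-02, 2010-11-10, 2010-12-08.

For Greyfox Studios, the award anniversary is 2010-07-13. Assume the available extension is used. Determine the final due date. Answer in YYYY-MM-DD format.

Counting 3 business days after 2010-07-13 (skipping weekends and listed holidays) reaches 2010-07-16.
2010-07-16 is a Friday and not a listed holiday, so it stands.
Applying the 1 month extension: 1 month after 2010-07-16 is 2010-08-16.
Since 2010-08-16 is a Monday and not a holiday, the date is unchanged.
Final deadline: 2010-08-16.

2010-08-16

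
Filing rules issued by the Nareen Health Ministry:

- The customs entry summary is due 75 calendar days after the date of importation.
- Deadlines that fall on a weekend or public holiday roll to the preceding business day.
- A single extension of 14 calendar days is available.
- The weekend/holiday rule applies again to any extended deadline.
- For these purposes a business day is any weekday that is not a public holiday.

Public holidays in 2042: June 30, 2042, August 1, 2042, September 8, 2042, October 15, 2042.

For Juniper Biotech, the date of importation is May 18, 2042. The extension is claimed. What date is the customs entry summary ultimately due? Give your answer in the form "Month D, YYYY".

75 calendar days after May 18, 2042 is August 1, 2042.
Because August 1, 2042 is a listed holiday, the deadline becomes July 31, 2042 (Thursday).
Add the 14 calendar-day extension to July 31, 2042: August 14, 2042.
Since August 14, 2042 is a Thursday and not a holiday, the date is unchanged.
So the filing is due August 14, 2042.

August 14, 2042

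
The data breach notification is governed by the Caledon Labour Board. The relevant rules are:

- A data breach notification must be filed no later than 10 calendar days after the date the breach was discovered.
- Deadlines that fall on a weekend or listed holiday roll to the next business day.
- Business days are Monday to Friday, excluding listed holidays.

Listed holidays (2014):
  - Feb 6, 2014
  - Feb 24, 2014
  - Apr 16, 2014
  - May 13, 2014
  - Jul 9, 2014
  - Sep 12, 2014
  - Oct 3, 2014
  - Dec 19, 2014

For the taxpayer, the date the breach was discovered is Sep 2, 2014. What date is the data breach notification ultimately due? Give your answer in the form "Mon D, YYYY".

From Sep 2, 2014, 10 calendar days later is Sep 12, 2014.
Sep 12, 2014 is a listed holiday, so it moves to the next business day, Sep 15, 2014 (Monday).
Final deadline: Sep 15, 2014.

Sep 15, 2014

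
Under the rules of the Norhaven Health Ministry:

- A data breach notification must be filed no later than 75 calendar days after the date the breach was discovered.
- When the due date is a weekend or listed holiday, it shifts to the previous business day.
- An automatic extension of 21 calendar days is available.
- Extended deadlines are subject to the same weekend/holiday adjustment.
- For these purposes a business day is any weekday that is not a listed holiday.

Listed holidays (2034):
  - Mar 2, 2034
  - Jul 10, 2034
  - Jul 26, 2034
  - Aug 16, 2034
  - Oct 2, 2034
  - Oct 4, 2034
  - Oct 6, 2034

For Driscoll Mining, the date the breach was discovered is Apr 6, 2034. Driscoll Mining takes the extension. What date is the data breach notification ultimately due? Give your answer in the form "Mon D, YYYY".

75 calendar days after Apr 6, 2034 is Jun 20, 2034.
Since Jun 20, 2034 is a Tuesday and not a holiday, the date is unchanged.
With the 21-day extension, Jun 20, 2034 becomes Jul 11, 2034.
Since Jul 11, 2034 is a Tuesday and not a holiday, the date is unchanged.
Deadline: Jul 11, 2034.

Jul 11, 2034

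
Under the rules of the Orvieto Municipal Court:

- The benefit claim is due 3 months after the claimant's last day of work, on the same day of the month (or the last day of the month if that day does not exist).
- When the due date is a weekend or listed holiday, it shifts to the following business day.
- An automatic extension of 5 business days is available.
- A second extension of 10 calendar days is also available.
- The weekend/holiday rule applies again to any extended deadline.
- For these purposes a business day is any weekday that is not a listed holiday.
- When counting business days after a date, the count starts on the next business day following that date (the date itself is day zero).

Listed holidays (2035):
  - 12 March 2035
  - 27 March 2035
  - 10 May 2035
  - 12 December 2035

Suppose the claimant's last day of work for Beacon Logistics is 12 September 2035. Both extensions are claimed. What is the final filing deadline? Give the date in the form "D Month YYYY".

31 December 2035

3 months after 12 September 2035, on the same day of the month, is 12 December 2035.
12 December 2035 falls on a listed holiday. Rolling to the next business day gives 13 December 2035, a Thursday.
The 5-business-day extension runs from 13 December 2035 to 20 December 2035.
20 December 2035 falls on a Thursday, which is a business day, so no adjustment is needed.
Add the 10 calendar-day extension to 20 December 2035: 30 December 2035.
30 December 2035 is a Sunday, so it moves to the next business day, 31 December 2035 (Monday).
The final due date is 31 December 2035.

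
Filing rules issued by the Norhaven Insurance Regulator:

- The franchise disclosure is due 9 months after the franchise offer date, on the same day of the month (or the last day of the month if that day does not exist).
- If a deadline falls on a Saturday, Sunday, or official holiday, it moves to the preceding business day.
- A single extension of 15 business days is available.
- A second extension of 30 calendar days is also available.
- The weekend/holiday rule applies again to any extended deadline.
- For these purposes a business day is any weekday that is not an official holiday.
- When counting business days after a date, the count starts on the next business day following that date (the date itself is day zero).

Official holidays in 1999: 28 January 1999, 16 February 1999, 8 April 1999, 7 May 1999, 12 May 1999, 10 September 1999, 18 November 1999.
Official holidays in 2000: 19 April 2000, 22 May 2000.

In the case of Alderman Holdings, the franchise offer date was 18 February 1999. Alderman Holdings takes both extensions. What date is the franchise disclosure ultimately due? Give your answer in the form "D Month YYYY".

9 months from 18 February 1999 is 18 November 1999.
18 November 1999 is a listed holiday, so it moves to the preceding business day, 17 November 1999 (Wednesday).
The 15-business-day extension runs from 17 November 1999 to 9 December 1999.
9 December 1999 (Thursday) is already a business day.
Applying the 30-calendar-day extension: 9 December 1999 + 30 days = 8 January 2000.
8 January 2000 is a Saturday, so it moves to the preceding business day, 7 January 2000 (Friday).
Final deadline: 7 January 2000.

7 January 2000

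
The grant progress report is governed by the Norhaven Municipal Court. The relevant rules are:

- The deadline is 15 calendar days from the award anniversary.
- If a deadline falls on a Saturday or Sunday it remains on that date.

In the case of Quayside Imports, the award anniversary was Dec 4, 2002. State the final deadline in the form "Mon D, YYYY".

Trigger date Dec 4, 2002 + 15 calendar days = Dec 19, 2002.
Dec 19, 2002 is a Thursday; no weekend or holiday adjustment applies.
Deadline: Dec 19, 2002.

Dec 19, 2002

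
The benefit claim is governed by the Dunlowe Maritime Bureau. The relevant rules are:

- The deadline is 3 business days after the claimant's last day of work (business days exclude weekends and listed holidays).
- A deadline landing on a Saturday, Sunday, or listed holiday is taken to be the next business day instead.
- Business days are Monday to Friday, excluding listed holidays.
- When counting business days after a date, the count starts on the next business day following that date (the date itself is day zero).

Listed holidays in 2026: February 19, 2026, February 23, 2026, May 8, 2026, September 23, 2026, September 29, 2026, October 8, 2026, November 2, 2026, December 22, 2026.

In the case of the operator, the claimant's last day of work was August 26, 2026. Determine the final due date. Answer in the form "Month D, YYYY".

August 31, 2026

3 business days after August 26, 2026, excluding weekends and holidays, is August 31, 2026.
Since August 31, 2026 is a Monday and not a holiday, the date is unchanged.
Final deadline: August 31, 2026.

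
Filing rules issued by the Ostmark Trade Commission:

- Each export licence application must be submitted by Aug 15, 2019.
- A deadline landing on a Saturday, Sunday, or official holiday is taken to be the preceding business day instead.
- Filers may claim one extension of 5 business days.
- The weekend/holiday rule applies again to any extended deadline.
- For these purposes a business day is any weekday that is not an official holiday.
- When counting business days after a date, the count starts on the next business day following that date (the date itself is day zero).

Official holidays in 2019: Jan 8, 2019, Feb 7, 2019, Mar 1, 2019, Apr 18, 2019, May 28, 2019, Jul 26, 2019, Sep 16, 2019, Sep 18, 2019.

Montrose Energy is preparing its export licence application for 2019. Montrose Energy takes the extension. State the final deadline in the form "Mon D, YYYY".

Aug 22, 2019

The statutory due date is Aug 15, 2019.
Since Aug 15, 2019 is a Thursday and not a holiday, the date is unchanged.
The 5-business-day extension runs from Aug 15, 2019 to Aug 22, 2019.
Since Aug 22, 2019 is a Thursday and not a holiday, the date is unchanged.
The final due date is Aug 22, 2019.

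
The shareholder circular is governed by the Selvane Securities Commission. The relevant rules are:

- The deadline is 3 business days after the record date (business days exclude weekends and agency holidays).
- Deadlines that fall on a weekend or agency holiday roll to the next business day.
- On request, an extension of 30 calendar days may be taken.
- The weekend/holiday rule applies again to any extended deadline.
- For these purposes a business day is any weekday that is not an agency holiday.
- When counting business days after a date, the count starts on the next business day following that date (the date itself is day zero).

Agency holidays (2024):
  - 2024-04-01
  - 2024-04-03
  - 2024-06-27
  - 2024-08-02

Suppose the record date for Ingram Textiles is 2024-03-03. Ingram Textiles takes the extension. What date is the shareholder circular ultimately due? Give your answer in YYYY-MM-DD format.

2024-04-05

Starting the day after 2024-03-03 and counting 3 business days lands on 2024-03-06.
Since 2024-03-06 is a Wednesday and not a holiday, the date is unchanged.
Add the 30 calendar-day extension to 2024-03-06: 2024-04-05.
2024-04-05 (Friday) is already a business day.
Deadline: 2024-04-05.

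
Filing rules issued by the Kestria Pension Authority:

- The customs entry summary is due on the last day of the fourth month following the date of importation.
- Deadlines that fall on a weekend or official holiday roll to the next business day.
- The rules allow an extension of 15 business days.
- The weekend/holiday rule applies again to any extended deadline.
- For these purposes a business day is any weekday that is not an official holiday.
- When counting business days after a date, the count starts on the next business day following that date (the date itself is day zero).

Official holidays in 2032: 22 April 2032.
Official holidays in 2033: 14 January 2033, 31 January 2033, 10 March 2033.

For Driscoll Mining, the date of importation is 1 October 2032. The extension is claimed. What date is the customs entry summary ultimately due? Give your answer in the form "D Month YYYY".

22 March 2033

4 months after 1 October 2032 is February 2033; that month ends on 28 February 2033.
28 February 2033 (Monday) is already a business day.
Counting 15 further business days from 28 February 2033 reaches 22 March 2033.
Since 22 March 2033 is a Tuesday and not a holiday, the date is unchanged.
Deadline: 22 March 2033.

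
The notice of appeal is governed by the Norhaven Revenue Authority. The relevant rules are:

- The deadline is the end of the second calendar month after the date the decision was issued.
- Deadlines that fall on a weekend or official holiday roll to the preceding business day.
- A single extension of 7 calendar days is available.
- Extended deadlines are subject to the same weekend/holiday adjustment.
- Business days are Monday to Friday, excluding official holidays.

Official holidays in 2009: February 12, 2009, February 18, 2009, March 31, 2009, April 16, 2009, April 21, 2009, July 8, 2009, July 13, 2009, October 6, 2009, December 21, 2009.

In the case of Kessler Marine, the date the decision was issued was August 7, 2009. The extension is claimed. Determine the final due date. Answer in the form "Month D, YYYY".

November 6, 2009

2 months after August 7, 2009 falls in October 2009; the last day of that month is October 31, 2009.
October 31, 2009 is a Saturday; the preceding business day is October 30, 2009 (Friday).
Applying the 7-calendar-day extension: October 30, 2009 + 7 days = November 6, 2009.
November 6, 2009 (Friday) is already a business day.
The final due date is November 6, 2009.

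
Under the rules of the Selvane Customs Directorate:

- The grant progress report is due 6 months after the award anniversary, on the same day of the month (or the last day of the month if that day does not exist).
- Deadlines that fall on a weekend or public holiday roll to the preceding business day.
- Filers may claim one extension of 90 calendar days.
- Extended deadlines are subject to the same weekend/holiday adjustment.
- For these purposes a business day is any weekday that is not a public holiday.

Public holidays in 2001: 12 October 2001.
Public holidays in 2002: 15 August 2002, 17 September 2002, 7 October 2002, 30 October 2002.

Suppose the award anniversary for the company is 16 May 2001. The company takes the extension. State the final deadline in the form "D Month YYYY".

6 months after 16 May 2001, on the same day of the month, is 16 November 2001.
16 November 2001 falls on a Friday, which is a business day, so no adjustment is needed.
Add the 90 calendar-day extension to 16 November 2001: 14 February 2002.
14 February 2002 falls on a Thursday, which is a business day, so no adjustment is needed.
So the filing is due 14 February 2002.

14 February 2002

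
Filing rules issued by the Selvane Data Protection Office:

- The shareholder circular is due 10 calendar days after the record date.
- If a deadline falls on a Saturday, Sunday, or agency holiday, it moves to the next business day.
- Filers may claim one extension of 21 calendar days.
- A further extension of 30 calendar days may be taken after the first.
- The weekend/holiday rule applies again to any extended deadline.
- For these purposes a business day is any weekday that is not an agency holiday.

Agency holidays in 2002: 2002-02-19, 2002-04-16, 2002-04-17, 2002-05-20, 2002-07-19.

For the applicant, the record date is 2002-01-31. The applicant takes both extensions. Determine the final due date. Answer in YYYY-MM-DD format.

10 calendar days after 2002-01-31 is 2002-02-10.
2002-02-10 is a Sunday; the next business day is 2002-02-11 (Monday).
The 21-calendar-day extension moves the deadline from 2002-02-11 to 2002-03-04.
2002-03-04 (Monday) is already a business day.
The 30-calendar-day extension moves the deadline from 2002-03-04 to 2002-04-03.
2002-04-03 falls on a Wednesday, which is a business day, so no adjustment is needed.
Deadline: 2002-04-03.

2002-04-03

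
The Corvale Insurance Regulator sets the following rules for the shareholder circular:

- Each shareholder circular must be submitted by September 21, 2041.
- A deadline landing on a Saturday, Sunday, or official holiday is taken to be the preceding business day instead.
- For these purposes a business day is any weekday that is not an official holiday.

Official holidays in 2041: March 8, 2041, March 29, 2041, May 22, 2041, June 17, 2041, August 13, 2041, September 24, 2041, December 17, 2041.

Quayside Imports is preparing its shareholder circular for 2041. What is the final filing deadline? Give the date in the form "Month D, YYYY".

The stated deadline is September 21, 2041.
Because September 21, 2041 is a Saturday, the deadline becomes September 20, 2041 (Friday).
So the filing is due September 20, 2041.

September 20, 2041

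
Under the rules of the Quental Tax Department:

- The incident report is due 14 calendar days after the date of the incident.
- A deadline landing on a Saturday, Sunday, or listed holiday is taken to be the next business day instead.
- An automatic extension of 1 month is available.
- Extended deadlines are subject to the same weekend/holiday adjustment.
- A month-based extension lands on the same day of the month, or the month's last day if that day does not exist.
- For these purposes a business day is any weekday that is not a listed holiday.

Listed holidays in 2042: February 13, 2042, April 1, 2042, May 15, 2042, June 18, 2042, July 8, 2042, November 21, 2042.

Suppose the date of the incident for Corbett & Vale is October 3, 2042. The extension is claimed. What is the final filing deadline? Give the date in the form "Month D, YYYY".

November 17, 2042

Adding 14 calendar days to October 3, 2042 gives October 17, 2042.
October 17, 2042 (Friday) is already a business day.
Add 1 month to October 17, 2042: November 17, 2042.
November 17, 2042 (Monday) is already a business day.
So the filing is due November 17, 2042.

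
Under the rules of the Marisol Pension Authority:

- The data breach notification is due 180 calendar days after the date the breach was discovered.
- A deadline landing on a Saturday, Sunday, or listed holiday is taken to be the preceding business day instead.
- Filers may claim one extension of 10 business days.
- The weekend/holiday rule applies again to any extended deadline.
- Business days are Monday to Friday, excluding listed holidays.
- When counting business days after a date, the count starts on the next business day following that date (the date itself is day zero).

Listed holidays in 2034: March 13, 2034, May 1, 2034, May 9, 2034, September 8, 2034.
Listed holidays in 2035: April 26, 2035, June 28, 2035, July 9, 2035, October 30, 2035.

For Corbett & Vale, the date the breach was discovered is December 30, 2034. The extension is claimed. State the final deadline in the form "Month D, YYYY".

Adding 180 calendar days to December 30, 2034 gives June 28, 2035.
June 28, 2035 is a listed holiday, so it moves to the preceding business day, June 27, 2035 (Wednesday).
The 10-business-day extension runs from June 27, 2035 to July 13, 2035.
July 13, 2035 is a Friday and not a listed holiday, so it stands.
The final due date is July 13, 2035.

July 13, 2035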